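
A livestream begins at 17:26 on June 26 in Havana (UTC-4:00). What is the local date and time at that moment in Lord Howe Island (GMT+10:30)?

Lord Howe Island is 14:30 ahead of Havana.
Shift by the zone difference: 17:26 + 14:30 = 07:56 on Jun 27 in Lord Howe Island.

07:56 on Jun 27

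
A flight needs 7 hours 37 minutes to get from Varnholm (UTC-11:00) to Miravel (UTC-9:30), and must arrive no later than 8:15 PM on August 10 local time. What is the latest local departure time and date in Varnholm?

Target arrival in UTC: 8:15 PM + 9:30 = 5:45 AM on Aug 11.
Subtract 7 hours and 37 minutes → departure 10:08 PM UTC on Aug 10.
Varnholm is UTC−11:00: 10:08 PM − 11:00 = 11:08 AM on Aug 10.

11:08 AM on Aug 10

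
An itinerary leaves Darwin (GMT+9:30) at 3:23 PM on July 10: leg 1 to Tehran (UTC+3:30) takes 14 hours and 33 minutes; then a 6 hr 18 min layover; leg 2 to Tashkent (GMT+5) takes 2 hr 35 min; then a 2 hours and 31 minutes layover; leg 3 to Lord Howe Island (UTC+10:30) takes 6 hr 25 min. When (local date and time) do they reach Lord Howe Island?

12:45 AM on July 12

Convert departure to UTC: 3:23 PM − 9:30 = 5:53 AM UTC on Jul 10.
Add 14 hours and 33 minutes leg 1 → 8:26 PM UTC.
Add 6 hours and 18 minutes layover in Tehran → 2:44 AM UTC (Jul 11).
Add 2 hours 35 minutes leg 2 → 5:19 AM UTC.
Add 2 hours and 31 minutes layover in Tashkent → 7:50 AM UTC.
Add 6 hours 25 minutes leg 3 → 2:15 PM UTC.
Lord Howe Island is UTC+10:30, so local arrival = 2:15 PM + 10:30 = 12:45 AM on Jul 12.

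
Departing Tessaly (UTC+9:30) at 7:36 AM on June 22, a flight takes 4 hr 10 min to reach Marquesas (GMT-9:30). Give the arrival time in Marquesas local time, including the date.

Marquesas is 19:00 behind Tessaly.
After 4 hours and 10 minutes it is 11:46 AM in Tessaly.
Shift by the zone difference: 11:46 AM − 19:00 = 4:46 PM on Jun 21 in Marquesas.

4:46 PM on Jun 21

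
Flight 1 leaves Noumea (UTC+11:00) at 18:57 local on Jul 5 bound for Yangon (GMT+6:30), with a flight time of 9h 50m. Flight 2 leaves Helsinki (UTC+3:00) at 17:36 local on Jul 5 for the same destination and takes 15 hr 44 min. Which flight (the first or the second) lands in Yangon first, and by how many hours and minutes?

the first, by 12 hours 33 minutes

Flight 1 in UTC: 18:57 − 11:00 = 07:57 on Jul 5.
+9 hours 50 minutes → arrive 17:47 UTC on Jul 5.
Flight 2 in UTC: 17:36 − 3:00 = 14:36 on Jul 5.
+15 hours and 44 minutes → arrive 06:20 UTC on Jul 6.
Flight 1 lands earlier by 12 hours 33 minutes.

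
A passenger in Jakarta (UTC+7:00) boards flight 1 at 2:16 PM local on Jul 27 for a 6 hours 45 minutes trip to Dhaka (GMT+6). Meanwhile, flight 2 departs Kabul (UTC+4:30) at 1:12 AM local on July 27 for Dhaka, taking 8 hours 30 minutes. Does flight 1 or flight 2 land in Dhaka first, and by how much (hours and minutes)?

Flight 1 in UTC: 2:16 PM − 7:00 = 7:16 AM on Jul 27.
+6 hours and 45 minutes → arrive 2:01 PM UTC on Jul 27.
Flight 2 in UTC: 1:12 AM − 4:30 = 8:42 PM on Jul 26.
+8 hours and 30 minutes → arrive 5:12 AM UTC on Jul 27.
Flight 2 lands earlier by 8 hours 49 minutes.

the second, by 8 hours 49 minutes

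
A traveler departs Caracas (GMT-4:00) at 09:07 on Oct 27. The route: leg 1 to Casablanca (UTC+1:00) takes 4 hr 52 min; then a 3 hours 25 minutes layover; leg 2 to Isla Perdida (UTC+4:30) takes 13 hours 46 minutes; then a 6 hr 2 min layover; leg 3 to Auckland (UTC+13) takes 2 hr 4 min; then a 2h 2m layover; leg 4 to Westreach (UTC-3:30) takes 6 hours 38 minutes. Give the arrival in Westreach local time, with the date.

Convert departure to UTC: 09:07 + 4:00 = 13:07 UTC on Oct 27.
Add 4 hours 52 minutes leg 1 → 17:59 UTC.
Add 3 hours 25 minutes layover in Casablanca → 21:24 UTC.
Add 13 hours 46 minutes leg 2 → 11:10 UTC (Oct 28).
Add 6 hours and 2 minutes layover in Isla Perdida → 17:12 UTC.
Add 2 hours and 4 minutes leg 3 → 19:16 UTC.
Add 2 hours and 2 minutes layover in Auckland → 21:18 UTC.
Add 6 hours and 38 minutes leg 4 → 03:56 UTC (Oct 29).
Westreach is UTC−3:30, so local arrival = 03:56 − 3:30 = 00:26 on Oct 29.

00:26 on October 29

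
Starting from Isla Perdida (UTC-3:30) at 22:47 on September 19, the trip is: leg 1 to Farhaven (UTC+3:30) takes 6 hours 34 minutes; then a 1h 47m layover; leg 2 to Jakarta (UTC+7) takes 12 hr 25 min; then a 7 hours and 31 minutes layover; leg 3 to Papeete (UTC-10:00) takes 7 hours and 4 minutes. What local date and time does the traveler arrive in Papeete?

03:38 on September 21

Convert departure to UTC: 22:47 + 3:30 = 02:17 UTC on Sep 20.
Add 6 hours 34 minutes leg 1 → 08:51 UTC.
Add 1 hour and 47 minutes layover in Farhaven → 10:38 UTC.
Add 12 hours 25 minutes leg 2 → 23:03 UTC.
Add 7 hours 31 minutes layover in Jakarta → 06:34 UTC (Sep 21).
Add 7 hours 4 minutes leg 3 → 13:38 UTC.
Papeete is UTC−10:00, so local arrival = 13:38 − 10:00 = 03:38 on Sep 21.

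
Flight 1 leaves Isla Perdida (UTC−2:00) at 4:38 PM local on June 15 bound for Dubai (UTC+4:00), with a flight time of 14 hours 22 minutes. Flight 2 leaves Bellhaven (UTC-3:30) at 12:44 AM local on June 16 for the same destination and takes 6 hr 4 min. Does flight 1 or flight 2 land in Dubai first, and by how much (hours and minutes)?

Flight 1 in UTC: 4:38 PM + 2:00 = 6:38 PM on Jun 15.
+14 hours 22 minutes → arrive 9:00 AM UTC on Jun 16.
Flight 2 in UTC: 12:44 AM + 3:30 = 4:14 AM on Jun 16.
+6 hours and 4 minutes → arrive 10:18 AM UTC on Jun 16.
Flight 1 lands earlier by 1 hour 18 minutes.

the first, by 1 hour 18 minutes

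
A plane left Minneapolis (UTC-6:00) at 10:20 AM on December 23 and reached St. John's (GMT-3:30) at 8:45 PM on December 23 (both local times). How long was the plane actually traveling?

Departure in UTC: 10:20 AM + 6:00 = 4:20 PM on Dec 23.
Arrival in UTC: 8:45 PM + 3:30 = 12:15 AM on Dec 24.
Elapsed = 12:15 AM − 4:20 PM (+1 day) = 7 hours 55 minutes.

7 hours 55 minutes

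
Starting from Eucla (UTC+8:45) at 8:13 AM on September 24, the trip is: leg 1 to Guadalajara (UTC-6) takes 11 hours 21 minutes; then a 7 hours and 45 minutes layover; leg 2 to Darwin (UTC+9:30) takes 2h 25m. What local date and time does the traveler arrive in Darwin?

6:29 AM on September 25

Convert departure to UTC: 8:13 AM − 8:45 = 11:28 PM UTC on Sep 23.
Add 11 hours and 21 minutes leg 1 → 10:49 AM UTC (Sep 24).
Add 7 hours and 45 minutes layover in Guadalajara → 6:34 PM UTC.
Add 2 hours and 25 minutes leg 2 → 8:59 PM UTC.
Darwin is UTC+9:30, so local arrival = 8:59 PM + 9:30 = 6:29 AM on Sep 25.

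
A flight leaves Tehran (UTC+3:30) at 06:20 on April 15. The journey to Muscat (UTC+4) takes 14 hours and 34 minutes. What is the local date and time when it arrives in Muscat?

21:24 on April 15

Convert departure to UTC: 06:20 − 3:30 = 02:50 UTC on Apr 15.
Add 14 hours and 34 minutes travel time → 17:24 UTC.
Muscat is UTC+4:00, so local arrival = 17:24 + 4:00 = 21:24 on Apr 15.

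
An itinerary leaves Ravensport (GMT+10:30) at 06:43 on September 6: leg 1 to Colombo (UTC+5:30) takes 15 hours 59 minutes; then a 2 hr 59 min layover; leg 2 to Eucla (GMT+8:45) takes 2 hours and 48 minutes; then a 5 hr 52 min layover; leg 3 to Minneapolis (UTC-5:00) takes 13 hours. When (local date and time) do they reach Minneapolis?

07:51 on September 7

Convert departure to UTC: 06:43 − 10:30 = 20:13 UTC on Sep 5.
Add 15 hours 59 minutes leg 1 → 12:12 UTC (Sep 6).
Add 2 hours 59 minutes layover in Colombo → 15:11 UTC.
Add 2 hours and 48 minutes leg 2 → 17:59 UTC.
Add 5 hours 52 minutes layover in Eucla → 23:51 UTC.
Add 13 hours leg 3 → 12:51 UTC (Sep 7).
Minneapolis is UTC−5:00, so local arrival = 12:51 − 5:00 = 07:51 on Sep 7.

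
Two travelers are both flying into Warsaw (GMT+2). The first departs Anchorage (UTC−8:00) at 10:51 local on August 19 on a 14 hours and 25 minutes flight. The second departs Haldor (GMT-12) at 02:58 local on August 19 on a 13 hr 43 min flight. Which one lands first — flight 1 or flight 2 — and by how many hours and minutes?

the second, by 4 hours 35 minutes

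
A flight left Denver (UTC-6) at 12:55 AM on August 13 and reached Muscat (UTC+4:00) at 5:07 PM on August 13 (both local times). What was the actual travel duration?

Muscat is 10:00 ahead of Denver.
Clock-face elapsed time (ignoring zones) is 16 hours 12 minutes.
Actual elapsed = 16 hours 12 minutes − 10:00 = 6 hours 12 minutes.

6 hours 12 minutes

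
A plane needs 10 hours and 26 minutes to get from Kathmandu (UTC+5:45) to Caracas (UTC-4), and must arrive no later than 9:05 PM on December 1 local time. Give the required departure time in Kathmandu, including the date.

8:24 PM on December 1

Target arrival in UTC: 9:05 PM + 4:00 = 1:05 AM on Dec 2.
Subtract 10 hours and 26 minutes → departure 2:39 PM UTC on Dec 1.
Kathmandu is UTC+5:45: 2:39 PM + 5:45 = 8:24 PM on Dec 1.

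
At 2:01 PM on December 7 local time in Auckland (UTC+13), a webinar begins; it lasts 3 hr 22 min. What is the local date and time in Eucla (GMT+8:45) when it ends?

Eucla is 4:15 behind Auckland.
After 3 hours and 22 minutes it is 5:23 PM in Auckland.
Shift by the zone difference: 5:23 PM − 4:15 = 1:08 PM on Dec 7 in Eucla.

1:08 PM on December 7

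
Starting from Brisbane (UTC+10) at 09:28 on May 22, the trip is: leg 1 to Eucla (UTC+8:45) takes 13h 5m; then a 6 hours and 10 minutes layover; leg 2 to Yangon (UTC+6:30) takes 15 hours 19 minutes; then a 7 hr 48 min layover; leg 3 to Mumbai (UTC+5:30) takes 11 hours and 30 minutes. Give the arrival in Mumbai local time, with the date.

Convert departure to UTC: 09:28 − 10:00 = 23:28 UTC on May 21.
Add 13 hours and 5 minutes leg 1 → 12:33 UTC (May 22).
Add 6 hours and 10 minutes layover in Eucla → 18:43 UTC.
Add 15 hours 19 minutes leg 2 → 10:02 UTC (May 23).
Add 7 hours 48 minutes layover in Yangon → 17:50 UTC.
Add 11 hours 30 minutes leg 3 → 05:20 UTC (May 24).
Mumbai is UTC+5:30, so local arrival = 05:20 + 5:30 = 10:50 on May 24.

10:50 on May 24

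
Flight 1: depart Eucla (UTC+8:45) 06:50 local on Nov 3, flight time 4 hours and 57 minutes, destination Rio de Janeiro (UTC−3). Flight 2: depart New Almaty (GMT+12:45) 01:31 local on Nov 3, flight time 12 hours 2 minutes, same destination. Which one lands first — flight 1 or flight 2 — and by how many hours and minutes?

Flight 1 in UTC: 06:50 − 8:45 = 22:05 on Nov 2.
+4 hours and 57 minutes → arrive 03:02 UTC on Nov 3.
Flight 2 in UTC: 01:31 − 12:45 = 12:46 on Nov 2.
+12 hours and 2 minutes → arrive 00:48 UTC on Nov 3.
Flight 2 lands earlier by 2 hours 14 minutes.

the second, by 2 hours 14 minutes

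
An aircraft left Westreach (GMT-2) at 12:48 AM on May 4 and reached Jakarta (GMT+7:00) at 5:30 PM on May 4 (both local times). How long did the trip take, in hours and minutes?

7 hours 42 minutes

Departure in UTC: 12:48 AM + 2:00 = 2:48 AM on May 4.
Arrival in UTC: 5:30 PM − 7:00 = 10:30 AM on May 4.
Elapsed = 10:30 AM − 2:48 AM = 7 hours 42 minutes.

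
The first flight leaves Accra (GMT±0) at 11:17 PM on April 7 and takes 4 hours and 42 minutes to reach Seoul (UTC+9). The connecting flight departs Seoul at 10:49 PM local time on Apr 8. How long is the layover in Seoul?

9 hours 50 minutes

Accra is at UTC+0, so departure is already 11:17 PM UTC on Apr 7.
Add 4 hours 42 minutes flight time → 3:59 AM UTC (Apr 8).
Seoul is UTC+9:00, so local arrival = 3:59 AM + 9:00 = 12:59 PM on Apr 8.
Layover = 10:49 PM − 12:59 PM = 9 hours 50 minutes.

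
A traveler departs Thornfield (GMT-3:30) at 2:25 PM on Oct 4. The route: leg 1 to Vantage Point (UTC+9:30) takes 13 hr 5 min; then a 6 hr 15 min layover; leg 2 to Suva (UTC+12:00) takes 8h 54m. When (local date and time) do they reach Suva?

10:09 AM on Oct 6

Convert departure to UTC: 2:25 PM + 3:30 = 5:55 PM UTC on Oct 4.
Add 13 hours and 5 minutes leg 1 → 7:00 AM UTC (Oct 5).
Add 6 hours 15 minutes layover in Vantage Point → 1:15 PM UTC.
Add 8 hours and 54 minutes leg 2 → 10:09 PM UTC.
Suva is UTC+12:00, so local arrival = 10:09 PM + 12:00 = 10:09 AM on Oct 6.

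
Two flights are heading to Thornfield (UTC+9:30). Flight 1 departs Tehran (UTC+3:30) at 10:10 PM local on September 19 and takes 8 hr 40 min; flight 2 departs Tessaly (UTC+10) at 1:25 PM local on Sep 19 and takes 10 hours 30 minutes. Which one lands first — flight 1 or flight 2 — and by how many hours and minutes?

the second, by 13 hours 25 minutes

Flight 1 in UTC: 10:10 PM − 3:30 = 6:40 PM on Sep 19.
+8 hours and 40 minutes → arrive 3:20 AM UTC on Sep 20.
Flight 2 in UTC: 1:25 PM − 10:00 = 3:25 AM on Sep 19.
+10 hours and 30 minutes → arrive 1:55 PM UTC on Sep 19.
Flight 2 lands earlier by 13 hours 25 minutes.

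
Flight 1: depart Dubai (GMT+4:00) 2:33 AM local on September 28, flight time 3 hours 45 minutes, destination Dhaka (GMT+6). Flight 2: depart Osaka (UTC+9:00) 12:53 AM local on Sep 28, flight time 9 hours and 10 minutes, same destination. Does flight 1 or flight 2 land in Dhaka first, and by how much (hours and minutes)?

Flight 1 in UTC: 2:33 AM − 4:00 = 10:33 PM on Sep 27.
+3 hours and 45 minutes → arrive 2:18 AM UTC on Sep 28.
Flight 2 in UTC: 12:53 AM − 9:00 = 3:53 PM on Sep 27.
+9 hours 10 minutes → arrive 1:03 AM UTC on Sep 28.
Flight 2 lands earlier by 1 hour 15 minutes.

the second, by 1 hour 15 minutes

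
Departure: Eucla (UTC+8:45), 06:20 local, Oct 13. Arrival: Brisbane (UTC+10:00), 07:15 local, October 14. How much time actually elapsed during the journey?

Brisbane is 1:15 ahead of Eucla.
Clock-face elapsed time (ignoring zones) is 24 hours 55 minutes.
Actual elapsed = 24 hours 55 minutes − 1:15 = 23 hours 40 minutes.

23 hours 40 minutes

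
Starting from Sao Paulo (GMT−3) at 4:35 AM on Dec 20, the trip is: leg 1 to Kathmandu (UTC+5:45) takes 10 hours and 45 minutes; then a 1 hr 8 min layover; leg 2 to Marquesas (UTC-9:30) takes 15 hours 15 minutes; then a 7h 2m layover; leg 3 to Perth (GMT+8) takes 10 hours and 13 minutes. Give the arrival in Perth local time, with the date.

11:58 AM on December 22

Convert departure to UTC: 4:35 AM + 3:00 = 7:35 AM UTC on Dec 20.
Add 10 hours and 45 minutes leg 1 → 6:20 PM UTC.
Add 1 hour 8 minutes layover in Kathmandu → 7:28 PM UTC.
Add 15 hours and 15 minutes leg 2 → 10:43 AM UTC (Dec 21).
Add 7 hours and 2 minutes layover in Marquesas → 5:45 PM UTC.
Add 10 hours 13 minutes leg 3 → 3:58 AM UTC (Dec 22).
Perth is UTC+8:00, so local arrival = 3:58 AM + 8:00 = 11:58 AM on Dec 22.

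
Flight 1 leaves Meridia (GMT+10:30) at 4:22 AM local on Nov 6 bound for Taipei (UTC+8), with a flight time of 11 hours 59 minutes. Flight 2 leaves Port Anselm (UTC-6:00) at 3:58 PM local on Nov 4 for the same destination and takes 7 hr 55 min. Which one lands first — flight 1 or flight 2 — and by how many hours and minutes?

the second, by 23 hours 58 minutes

Flight 1 in UTC: 4:22 AM − 10:30 = 5:52 PM on Nov 5.
+11 hours 59 minutes → arrive 5:51 AM UTC on Nov 6.
Flight 2 in UTC: 3:58 PM + 6:00 = 9:58 PM on Nov 4.
+7 hours and 55 minutes → arrive 5:53 AM UTC on Nov 5.
Flight 2 lands earlier by 23 hours 58 minutes.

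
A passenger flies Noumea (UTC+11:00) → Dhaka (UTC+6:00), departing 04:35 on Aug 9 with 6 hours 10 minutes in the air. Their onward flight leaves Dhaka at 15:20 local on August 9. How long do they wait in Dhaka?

9 hours 35 minutes

Convert departure to UTC: 04:35 − 11:00 = 17:35 UTC on Aug 8.
Add 6 hours and 10 minutes flight time → 23:45 UTC.
Dhaka is UTC+6:00, so local arrival = 23:45 + 6:00 = 05:45 on Aug 9.
Layover = 15:20 − 05:45 = 9 hours 35 minutes.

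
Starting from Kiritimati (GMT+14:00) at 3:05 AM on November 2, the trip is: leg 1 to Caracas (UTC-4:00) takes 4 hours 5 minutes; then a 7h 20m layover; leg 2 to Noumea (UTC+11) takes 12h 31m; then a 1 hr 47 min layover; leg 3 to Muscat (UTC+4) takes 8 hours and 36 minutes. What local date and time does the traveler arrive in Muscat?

Convert departure to UTC: 3:05 AM − 14:00 = 1:05 PM UTC on Nov 1.
Add 4 hours 5 minutes leg 1 → 5:10 PM UTC.
Add 7 hours and 20 minutes layover in Caracas → 12:30 AM UTC (Nov 2).
Add 12 hours 31 minutes leg 2 → 1:01 PM UTC.
Add 1 hour and 47 minutes layover in Noumea → 2:48 PM UTC.
Add 8 hours and 36 minutes leg 3 → 11:24 PM UTC.
Muscat is UTC+4:00, so local arrival = 11:24 PM + 4:00 = 3:24 AM on Nov 3.

3:24 AM on November 3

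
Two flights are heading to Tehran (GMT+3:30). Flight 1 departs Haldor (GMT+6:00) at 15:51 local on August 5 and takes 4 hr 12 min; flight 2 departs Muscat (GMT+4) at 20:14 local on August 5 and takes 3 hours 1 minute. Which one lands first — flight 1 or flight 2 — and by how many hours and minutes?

Flight 1 in UTC: 15:51 − 6:00 = 09:51 on Aug 5.
+4 hours and 12 minutes → arrive 14:03 UTC on Aug 5.
Flight 2 in UTC: 20:14 − 4:00 = 16:14 on Aug 5.
+3 hours 1 minute → arrive 19:15 UTC on Aug 5.
Flight 1 lands earlier by 5 hours 12 minutes.

the first, by 5 hours 12 minutes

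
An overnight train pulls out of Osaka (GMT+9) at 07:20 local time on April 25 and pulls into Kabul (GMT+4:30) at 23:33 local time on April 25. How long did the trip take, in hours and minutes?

20 hours 43 minutes

Departure in UTC: 07:20 − 9:00 = 22:20 on Apr 24.
Arrival in UTC: 23:33 − 4:30 = 19:03 on Apr 25.
Elapsed = 19:03 − 22:20 (+1 day) = 20 hours 43 minutes.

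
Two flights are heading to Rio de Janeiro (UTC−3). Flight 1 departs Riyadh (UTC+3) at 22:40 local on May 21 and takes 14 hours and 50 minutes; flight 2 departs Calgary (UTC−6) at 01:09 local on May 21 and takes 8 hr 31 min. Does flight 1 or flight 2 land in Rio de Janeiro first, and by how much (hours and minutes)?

the second, by 18 hours 50 minutes

Flight 1 in UTC: 22:40 − 3:00 = 19:40 on May 21.
+14 hours and 50 minutes → arrive 10:30 UTC on May 22.
Flight 2 in UTC: 01:09 + 6:00 = 07:09 on May 21.
+8 hours 31 minutes → arrive 15:40 UTC on May 21.
Flight 2 lands earlier by 18 hours 50 minutes.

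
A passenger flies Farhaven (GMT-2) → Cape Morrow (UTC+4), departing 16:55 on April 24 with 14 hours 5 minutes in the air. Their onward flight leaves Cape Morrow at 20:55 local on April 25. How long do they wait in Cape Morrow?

Convert departure to UTC: 16:55 + 2:00 = 18:55 UTC on Apr 24.
Add 14 hours and 5 minutes flight time → 09:00 UTC (Apr 25).
Cape Morrow is UTC+4:00, so local arrival = 09:00 + 4:00 = 13:00 on Apr 25.
Layover = 20:55 − 13:00 = 7 hours 55 minutes.

7 hours 55 minutes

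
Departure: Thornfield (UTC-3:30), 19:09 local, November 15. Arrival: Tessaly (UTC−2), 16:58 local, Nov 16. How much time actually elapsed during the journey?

20 hours 19 minutes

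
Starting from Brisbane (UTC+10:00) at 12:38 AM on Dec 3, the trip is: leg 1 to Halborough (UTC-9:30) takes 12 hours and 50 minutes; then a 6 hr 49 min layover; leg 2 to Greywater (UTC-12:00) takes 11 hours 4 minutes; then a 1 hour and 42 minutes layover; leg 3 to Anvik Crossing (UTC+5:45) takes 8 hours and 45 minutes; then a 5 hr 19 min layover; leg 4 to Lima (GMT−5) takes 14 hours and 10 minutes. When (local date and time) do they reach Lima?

10:17 PM on December 4

Convert departure to UTC: 12:38 AM − 10:00 = 2:38 PM UTC on Dec 2.
Add 12 hours 50 minutes leg 1 → 3:28 AM UTC (Dec 3).
Add 6 hours and 49 minutes layover in Halborough → 10:17 AM UTC.
Add 11 hours and 4 minutes leg 2 → 9:21 PM UTC.
Add 1 hour 42 minutes layover in Greywater → 11:03 PM UTC.
Add 8 hours and 45 minutes leg 3 → 7:48 AM UTC (Dec 4).
Add 5 hours and 19 minutes layover in Anvik Crossing → 1:07 PM UTC.
Add 14 hours 10 minutes leg 4 → 3:17 AM UTC (Dec 5).
Lima is UTC−5:00, so local arrival = 3:17 AM − 5:00 = 10:17 PM on Dec 4.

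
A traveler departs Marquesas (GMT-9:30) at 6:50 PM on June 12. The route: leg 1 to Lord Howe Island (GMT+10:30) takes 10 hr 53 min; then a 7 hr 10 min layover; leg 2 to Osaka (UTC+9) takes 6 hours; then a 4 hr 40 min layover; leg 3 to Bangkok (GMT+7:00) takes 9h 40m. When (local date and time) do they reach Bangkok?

Convert departure to UTC: 6:50 PM + 9:30 = 4:20 AM UTC on Jun 13.
Add 10 hours 53 minutes leg 1 → 3:13 PM UTC.
Add 7 hours 10 minutes layover in Lord Howe Island → 10:23 PM UTC.
Add 6 hours leg 2 → 4:23 AM UTC (Jun 14).
Add 4 hours and 40 minutes layover in Osaka → 9:03 AM UTC.
Add 9 hours and 40 minutes leg 3 → 6:43 PM UTC.
Bangkok is UTC+7:00, so local arrival = 6:43 PM + 7:00 = 1:43 AM on Jun 15.

1:43 AM on June 15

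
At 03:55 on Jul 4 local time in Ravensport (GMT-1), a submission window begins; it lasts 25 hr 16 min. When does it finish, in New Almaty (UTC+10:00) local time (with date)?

16:11 on July 5

Convert start to UTC: 03:55 + 1:00 = 04:55 UTC on Jul 4.
Add 25 hours and 16 minutes duration → 06:11 UTC (Jul 5).
New Almaty is UTC+10:00, so local end time = 06:11 + 10:00 = 16:11 on Jul 5.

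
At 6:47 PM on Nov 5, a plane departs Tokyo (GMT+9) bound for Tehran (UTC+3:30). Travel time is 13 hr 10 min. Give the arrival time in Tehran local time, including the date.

Tehran is 5:30 behind Tokyo.
After 13 hours and 10 minutes it is 7:57 AM (Nov 6) in Tokyo.
Shift by the zone difference: 7:57 AM − 5:30 = 2:27 AM on Nov 6 in Tehran.

2:27 AM on Nov 6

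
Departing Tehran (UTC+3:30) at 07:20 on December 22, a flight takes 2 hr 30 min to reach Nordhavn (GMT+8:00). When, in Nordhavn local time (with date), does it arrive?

Convert departure to UTC: 07:20 − 3:30 = 03:50 UTC on Dec 22.
Add 2 hours 30 minutes travel time → 06:20 UTC.
Nordhavn is UTC+8:00, so local arrival = 06:20 + 8:00 = 14:20 on Dec 22.

14:20 on December 22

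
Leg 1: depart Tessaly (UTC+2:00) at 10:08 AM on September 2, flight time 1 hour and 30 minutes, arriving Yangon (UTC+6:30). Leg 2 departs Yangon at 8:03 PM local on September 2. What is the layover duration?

Convert departure to UTC: 10:08 AM − 2:00 = 8:08 AM UTC on Sep 2.
Add 1 hour and 30 minutes flight time → 9:38 AM UTC.
Yangon is UTC+6:30, so local arrival = 9:38 AM + 6:30 = 4:08 PM on Sep 2.
Layover = 8:03 PM − 4:08 PM = 3 hours 55 minutes.

3 hours 55 minutes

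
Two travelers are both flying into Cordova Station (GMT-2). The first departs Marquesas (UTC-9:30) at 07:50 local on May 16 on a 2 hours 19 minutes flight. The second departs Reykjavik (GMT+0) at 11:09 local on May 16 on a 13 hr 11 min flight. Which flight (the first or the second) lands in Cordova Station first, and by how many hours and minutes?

Flight 1 in UTC: 07:50 + 9:30 = 17:20 on May 16.
+2 hours and 19 minutes → arrive 19:39 UTC on May 16.
Flight 2 departs at 11:09 UTC (May 16).
+13 hours and 11 minutes → arrive 00:20 UTC on May 17.
Flight 1 lands earlier by 4 hours 41 minutes.

the first, by 4 hours 41 minutes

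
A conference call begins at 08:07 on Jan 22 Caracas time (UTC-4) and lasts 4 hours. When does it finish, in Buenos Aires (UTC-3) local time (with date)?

13:07 on January 22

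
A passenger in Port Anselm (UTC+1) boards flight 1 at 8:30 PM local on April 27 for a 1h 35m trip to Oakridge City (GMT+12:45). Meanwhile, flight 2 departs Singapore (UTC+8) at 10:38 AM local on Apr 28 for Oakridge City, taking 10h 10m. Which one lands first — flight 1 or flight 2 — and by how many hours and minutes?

Flight 1 in UTC: 8:30 PM − 1:00 = 7:30 PM on Apr 27.
+1 hour 35 minutes → arrive 9:05 PM UTC on Apr 27.
Flight 2 in UTC: 10:38 AM − 8:00 = 2:38 AM on Apr 28.
+10 hours 10 minutes → arrive 12:48 PM UTC on Apr 28.
Flight 1 lands earlier by 15 hours 43 minutes.

the first, by 15 hours 43 minutes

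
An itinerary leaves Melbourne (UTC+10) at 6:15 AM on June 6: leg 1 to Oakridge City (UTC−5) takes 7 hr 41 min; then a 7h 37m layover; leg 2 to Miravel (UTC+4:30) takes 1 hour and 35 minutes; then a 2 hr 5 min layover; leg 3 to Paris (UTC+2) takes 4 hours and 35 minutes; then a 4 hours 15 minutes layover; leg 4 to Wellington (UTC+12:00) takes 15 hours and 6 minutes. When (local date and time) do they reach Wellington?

Convert departure to UTC: 6:15 AM − 10:00 = 8:15 PM UTC on Jun 5.
Add 7 hours and 41 minutes leg 1 → 3:56 AM UTC (Jun 6).
Add 7 hours 37 minutes layover in Oakridge City → 11:33 AM UTC.
Add 1 hour 35 minutes leg 2 → 1:08 PM UTC.
Add 2 hours 5 minutes layover in Miravel → 3:13 PM UTC.
Add 4 hours 35 minutes leg 3 → 7:48 PM UTC.
Add 4 hours and 15 minutes layover in Paris → 12:03 AM UTC (Jun 7).
Add 15 hours 6 minutes leg 4 → 3:09 PM UTC.
Wellington is UTC+12:00, so local arrival = 3:09 PM + 12:00 = 3:09 AM on Jun 8.

3:09 AM on Jun 8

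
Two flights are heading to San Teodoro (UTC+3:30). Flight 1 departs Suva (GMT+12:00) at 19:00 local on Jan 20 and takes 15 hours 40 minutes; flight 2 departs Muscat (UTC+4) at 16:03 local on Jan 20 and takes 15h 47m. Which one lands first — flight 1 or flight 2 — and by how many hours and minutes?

Flight 1 in UTC: 19:00 − 12:00 = 07:00 on Jan 20.
+15 hours and 40 minutes → arrive 22:40 UTC on Jan 20.
Flight 2 in UTC: 16:03 − 4:00 = 12:03 on Jan 20.
+15 hours 47 minutes → arrive 03:50 UTC on Jan 21.
Flight 1 lands earlier by 5 hours 10 minutes.

the first, by 5 hours 10 minutes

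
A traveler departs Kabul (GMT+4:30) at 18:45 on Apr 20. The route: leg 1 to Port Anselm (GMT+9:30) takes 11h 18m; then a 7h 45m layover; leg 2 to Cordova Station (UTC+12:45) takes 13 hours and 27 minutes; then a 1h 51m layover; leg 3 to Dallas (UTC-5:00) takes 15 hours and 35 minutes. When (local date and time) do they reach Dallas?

11:11 on Apr 22

Convert departure to UTC: 18:45 − 4:30 = 14:15 UTC on Apr 20.
Add 11 hours 18 minutes leg 1 → 01:33 UTC (Apr 21).
Add 7 hours and 45 minutes layover in Port Anselm → 09:18 UTC.
Add 13 hours 27 minutes leg 2 → 22:45 UTC.
Add 1 hour 51 minutes layover in Cordova Station → 00:36 UTC (Apr 22).
Add 15 hours and 35 minutes leg 3 → 16:11 UTC.
Dallas is UTC−5:00, so local arrival = 16:11 − 5:00 = 11:11 on Apr 22.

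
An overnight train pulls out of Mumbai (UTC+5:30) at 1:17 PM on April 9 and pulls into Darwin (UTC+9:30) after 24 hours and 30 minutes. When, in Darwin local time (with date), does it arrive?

5:47 PM on April 10

Darwin is 4:00 ahead of Mumbai.
After 24 hours and 30 minutes it is 1:47 PM (Apr 10) in Mumbai.
Shift by the zone difference: 1:47 PM + 4:00 = 5:47 PM on Apr 10 in Darwin.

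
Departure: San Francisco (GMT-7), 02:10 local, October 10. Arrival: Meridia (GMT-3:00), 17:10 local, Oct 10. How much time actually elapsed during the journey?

11 hours

Departure in UTC: 02:10 + 7:00 = 09:10 on Oct 10.
Arrival in UTC: 17:10 + 3:00 = 20:10 on Oct 10.
Elapsed = 20:10 − 09:10 = 11 hours.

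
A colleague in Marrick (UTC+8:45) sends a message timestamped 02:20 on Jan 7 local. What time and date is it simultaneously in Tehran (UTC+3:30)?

In UTC: 02:20 − 8:45 = 17:35 on Jan 6.
Tehran is UTC+3:30: 17:35 + 3:30 = 21:05 on Jan 6.

21:05 on January 6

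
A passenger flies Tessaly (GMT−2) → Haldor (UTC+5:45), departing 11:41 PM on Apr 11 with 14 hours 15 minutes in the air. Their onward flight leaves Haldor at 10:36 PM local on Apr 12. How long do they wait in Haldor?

55 minutes

Convert departure to UTC: 11:41 PM + 2:00 = 1:41 AM UTC on Apr 12.
Add 14 hours 15 minutes flight time → 3:56 PM UTC.
Haldor is UTC+5:45, so local arrival = 3:56 PM + 5:45 = 9:41 PM on Apr 12.
Layover = 10:36 PM − 9:41 PM = 55 minutes.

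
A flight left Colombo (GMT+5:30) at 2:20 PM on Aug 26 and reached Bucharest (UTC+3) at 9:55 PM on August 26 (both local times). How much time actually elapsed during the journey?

10 hours 5 minutes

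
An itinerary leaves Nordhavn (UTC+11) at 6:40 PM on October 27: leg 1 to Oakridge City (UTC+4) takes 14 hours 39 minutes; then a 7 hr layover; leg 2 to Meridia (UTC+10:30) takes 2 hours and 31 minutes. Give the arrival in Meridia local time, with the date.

6:20 PM on Oct 28

Convert departure to UTC: 6:40 PM − 11:00 = 7:40 AM UTC on Oct 27.
Add 14 hours and 39 minutes leg 1 → 10:19 PM UTC.
Add 7 hours layover in Oakridge City → 5:19 AM UTC (Oct 28).
Add 2 hours and 31 minutes leg 2 → 7:50 AM UTC.
Meridia is UTC+10:30, so local arrival = 7:50 AM + 10:30 = 6:20 PM on Oct 28.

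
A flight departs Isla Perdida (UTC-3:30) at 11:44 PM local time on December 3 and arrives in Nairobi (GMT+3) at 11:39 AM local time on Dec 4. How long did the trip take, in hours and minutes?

Departure in UTC: 11:44 PM + 3:30 = 3:14 AM on Dec 4.
Arrival in UTC: 11:39 AM − 3:00 = 8:39 AM on Dec 4.
Elapsed = 8:39 AM − 3:14 AM = 5 hours 25 minutes.

5 hours 25 minutes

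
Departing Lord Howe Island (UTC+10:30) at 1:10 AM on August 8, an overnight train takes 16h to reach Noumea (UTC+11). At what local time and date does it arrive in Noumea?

5:40 PM on August 8

Convert departure to UTC: 1:10 AM − 10:30 = 2:40 PM UTC on Aug 7.
Add 16 hours travel time → 6:40 AM UTC (Aug 8).
Noumea is UTC+11:00, so local arrival = 6:40 AM + 11:00 = 5:40 PM on Aug 8.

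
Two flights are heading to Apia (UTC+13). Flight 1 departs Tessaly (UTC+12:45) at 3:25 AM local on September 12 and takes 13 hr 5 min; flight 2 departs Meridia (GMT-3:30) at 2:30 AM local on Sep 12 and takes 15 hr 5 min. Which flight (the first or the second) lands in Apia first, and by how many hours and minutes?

Flight 1 in UTC: 3:25 AM − 12:45 = 2:40 PM on Sep 11.
+13 hours 5 minutes → arrive 3:45 AM UTC on Sep 12.
Flight 2 in UTC: 2:30 AM + 3:30 = 6:00 AM on Sep 12.
+15 hours and 5 minutes → arrive 9:05 PM UTC on Sep 12.
Flight 1 lands earlier by 17 hours 20 minutes.

the first, by 17 hours 20 minutes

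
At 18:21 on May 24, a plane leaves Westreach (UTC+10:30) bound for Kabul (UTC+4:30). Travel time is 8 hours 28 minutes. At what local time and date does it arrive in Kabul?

Convert departure to UTC: 18:21 − 10:30 = 07:51 UTC on May 24.
Add 8 hours 28 minutes travel time → 16:19 UTC.
Kabul is UTC+4:30, so local arrival = 16:19 + 4:30 = 20:49 on May 24.

20:49 on May 24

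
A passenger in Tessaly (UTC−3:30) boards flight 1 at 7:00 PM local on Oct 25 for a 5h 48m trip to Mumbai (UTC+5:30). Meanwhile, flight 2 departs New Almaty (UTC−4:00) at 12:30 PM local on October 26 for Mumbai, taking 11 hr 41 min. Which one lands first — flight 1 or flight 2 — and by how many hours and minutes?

the first, by 23 hours 53 minutes

Flight 1 in UTC: 7:00 PM + 3:30 = 10:30 PM on Oct 25.
+5 hours 48 minutes → arrive 4:18 AM UTC on Oct 26.
Flight 2 in UTC: 12:30 PM + 4:00 = 4:30 PM on Oct 26.
+11 hours and 41 minutes → arrive 4:11 AM UTC on Oct 27.
Flight 1 lands earlier by 23 hours 53 minutes.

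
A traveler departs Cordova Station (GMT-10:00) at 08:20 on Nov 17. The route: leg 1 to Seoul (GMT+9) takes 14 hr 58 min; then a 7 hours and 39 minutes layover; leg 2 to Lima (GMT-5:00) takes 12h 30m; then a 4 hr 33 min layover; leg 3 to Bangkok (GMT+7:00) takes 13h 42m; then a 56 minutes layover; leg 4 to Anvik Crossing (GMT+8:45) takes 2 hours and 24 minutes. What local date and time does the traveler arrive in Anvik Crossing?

11:47 on Nov 20

Convert departure to UTC: 08:20 + 10:00 = 18:20 UTC on Nov 17.
Add 14 hours 58 minutes leg 1 → 09:18 UTC (Nov 18).
Add 7 hours 39 minutes layover in Seoul → 16:57 UTC.
Add 12 hours 30 minutes leg 2 → 05:27 UTC (Nov 19).
Add 4 hours and 33 minutes layover in Lima → 10:00 UTC.
Add 13 hours and 42 minutes leg 3 → 23:42 UTC.
Add 56 minutes layover in Bangkok → 00:38 UTC (Nov 20).
Add 2 hours and 24 minutes leg 4 → 03:02 UTC.
Anvik Crossing is UTC+8:45, so local arrival = 03:02 + 8:45 = 11:47 on Nov 20.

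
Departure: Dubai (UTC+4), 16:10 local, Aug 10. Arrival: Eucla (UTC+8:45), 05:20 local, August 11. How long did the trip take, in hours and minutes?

8 hours 25 minutes

Departure in UTC: 16:10 − 4:00 = 12:10 on Aug 10.
Arrival in UTC: 05:20 − 8:45 = 20:35 on Aug 10.
Elapsed = 20:35 − 12:10 = 8 hours 25 minutes.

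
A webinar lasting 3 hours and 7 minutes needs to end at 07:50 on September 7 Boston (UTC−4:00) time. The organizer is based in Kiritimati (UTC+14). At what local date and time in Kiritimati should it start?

22:43 on Sep 7

Target end time in UTC: 07:50 + 4:00 = 11:50 on Sep 7.
Subtract 3 hours 7 minutes → start 08:43 UTC on Sep 7.
Kiritimati is UTC+14:00: 08:43 + 14:00 = 22:43 on Sep 7.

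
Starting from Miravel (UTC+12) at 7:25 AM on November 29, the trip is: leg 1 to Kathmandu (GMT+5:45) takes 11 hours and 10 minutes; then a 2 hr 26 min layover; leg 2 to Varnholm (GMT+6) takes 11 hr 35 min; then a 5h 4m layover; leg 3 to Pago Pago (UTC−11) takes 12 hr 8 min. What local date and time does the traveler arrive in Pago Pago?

2:48 AM on November 30

Convert departure to UTC: 7:25 AM − 12:00 = 7:25 PM UTC on Nov 28.
Add 11 hours and 10 minutes leg 1 → 6:35 AM UTC (Nov 29).
Add 2 hours 26 minutes layover in Kathmandu → 9:01 AM UTC.
Add 11 hours and 35 minutes leg 2 → 8:36 PM UTC.
Add 5 hours and 4 minutes layover in Varnholm → 1:40 AM UTC (Nov 30).
Add 12 hours and 8 minutes leg 3 → 1:48 PM UTC.
Pago Pago is UTC−11:00, so local arrival = 1:48 PM − 11:00 = 2:48 AM on Nov 30.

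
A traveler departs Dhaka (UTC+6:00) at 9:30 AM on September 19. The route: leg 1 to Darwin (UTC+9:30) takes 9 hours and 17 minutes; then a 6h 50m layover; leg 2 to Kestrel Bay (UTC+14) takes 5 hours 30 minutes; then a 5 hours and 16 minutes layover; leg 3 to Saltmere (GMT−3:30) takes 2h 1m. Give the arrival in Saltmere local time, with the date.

Convert departure to UTC: 9:30 AM − 6:00 = 3:30 AM UTC on Sep 19.
Add 9 hours 17 minutes leg 1 → 12:47 PM UTC.
Add 6 hours 50 minutes layover in Darwin → 7:37 PM UTC.
Add 5 hours and 30 minutes leg 2 → 1:07 AM UTC (Sep 20).
Add 5 hours 16 minutes layover in Kestrel Bay → 6:23 AM UTC.
Add 2 hours and 1 minute leg 3 → 8:24 AM UTC.
Saltmere is UTC−3:30, so local arrival = 8:24 AM − 3:30 = 4:54 AM on Sep 20.

4:54 AM on September 20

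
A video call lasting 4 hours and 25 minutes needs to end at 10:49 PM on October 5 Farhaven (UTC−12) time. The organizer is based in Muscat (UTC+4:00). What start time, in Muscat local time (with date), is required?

10:24 AM on October 6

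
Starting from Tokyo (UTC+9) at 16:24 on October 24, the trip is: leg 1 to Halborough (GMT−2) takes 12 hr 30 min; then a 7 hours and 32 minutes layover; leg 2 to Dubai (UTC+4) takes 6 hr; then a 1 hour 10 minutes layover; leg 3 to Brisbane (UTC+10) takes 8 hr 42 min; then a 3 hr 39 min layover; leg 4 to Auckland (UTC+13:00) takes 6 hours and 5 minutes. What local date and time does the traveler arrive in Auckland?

18:02 on October 26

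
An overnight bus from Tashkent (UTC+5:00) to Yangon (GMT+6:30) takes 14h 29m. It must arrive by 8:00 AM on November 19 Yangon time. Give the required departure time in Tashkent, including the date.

4:01 PM on November 18

Target arrival in UTC: 8:00 AM − 6:30 = 1:30 AM on Nov 19.
Subtract 14 hours 29 minutes → departure 11:01 AM UTC on Nov 18.
Tashkent is UTC+5:00: 11:01 AM + 5:00 = 4:01 PM on Nov 18.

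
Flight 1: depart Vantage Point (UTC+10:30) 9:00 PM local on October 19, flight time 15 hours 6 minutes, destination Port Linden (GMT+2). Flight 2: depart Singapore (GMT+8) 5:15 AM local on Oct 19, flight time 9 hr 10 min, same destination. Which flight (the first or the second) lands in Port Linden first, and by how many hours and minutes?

the second, by 19 hours 11 minutes

Flight 1 in UTC: 9:00 PM − 10:30 = 10:30 AM on Oct 19.
+15 hours 6 minutes → arrive 1:36 AM UTC on Oct 20.
Flight 2 in UTC: 5:15 AM − 8:00 = 9:15 PM on Oct 18.
+9 hours 10 minutes → arrive 6:25 AM UTC on Oct 19.
Flight 2 lands earlier by 19 hours 11 minutes.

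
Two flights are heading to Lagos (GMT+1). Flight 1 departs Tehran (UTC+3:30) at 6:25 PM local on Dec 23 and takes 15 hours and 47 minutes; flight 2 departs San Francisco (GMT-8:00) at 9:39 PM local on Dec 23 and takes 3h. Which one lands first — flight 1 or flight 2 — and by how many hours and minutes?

the first, by 1 hour 57 minutes

Flight 1 in UTC: 6:25 PM − 3:30 = 2:55 PM on Dec 23.
+15 hours 47 minutes → arrive 6:42 AM UTC on Dec 24.
Flight 2 in UTC: 9:39 PM + 8:00 = 5:39 AM on Dec 24.
+3 hours → arrive 8:39 AM UTC on Dec 24.
Flight 1 lands earlier by 1 hour 57 minutes.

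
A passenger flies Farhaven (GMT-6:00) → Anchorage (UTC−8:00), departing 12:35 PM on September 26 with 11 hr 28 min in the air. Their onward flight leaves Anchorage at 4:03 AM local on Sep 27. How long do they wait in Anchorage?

6 hours

Convert departure to UTC: 12:35 PM + 6:00 = 6:35 PM UTC on Sep 26.
Add 11 hours and 28 minutes flight time → 6:03 AM UTC (Sep 27).
Anchorage is UTC−8:00, so local arrival = 6:03 AM − 8:00 = 10:03 PM on Sep 26.
Layover = 4:03 AM − 10:03 PM (+1 day) = 6 hours.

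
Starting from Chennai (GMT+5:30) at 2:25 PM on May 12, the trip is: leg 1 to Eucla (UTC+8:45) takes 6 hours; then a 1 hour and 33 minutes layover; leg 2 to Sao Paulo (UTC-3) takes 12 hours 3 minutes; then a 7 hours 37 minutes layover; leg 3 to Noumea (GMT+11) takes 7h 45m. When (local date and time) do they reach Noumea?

Convert departure to UTC: 2:25 PM − 5:30 = 8:55 AM UTC on May 12.
Add 6 hours leg 1 → 2:55 PM UTC.
Add 1 hour 33 minutes layover in Eucla → 4:28 PM UTC.
Add 12 hours and 3 minutes leg 2 → 4:31 AM UTC (May 13).
Add 7 hours and 37 minutes layover in Sao Paulo → 12:08 PM UTC.
Add 7 hours and 45 minutes leg 3 → 7:53 PM UTC.
Noumea is UTC+11:00, so local arrival = 7:53 PM + 11:00 = 6:53 AM on May 14.

6:53 AM on May 14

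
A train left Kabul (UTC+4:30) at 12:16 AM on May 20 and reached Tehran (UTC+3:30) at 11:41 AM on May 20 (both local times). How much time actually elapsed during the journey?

12 hours 25 minutes

Departure in UTC: 12:16 AM − 4:30 = 7:46 PM on May 19.
Arrival in UTC: 11:41 AM − 3:30 = 8:11 AM on May 20.
Elapsed = 8:11 AM − 7:46 PM (+1 day) = 12 hours 25 minutes.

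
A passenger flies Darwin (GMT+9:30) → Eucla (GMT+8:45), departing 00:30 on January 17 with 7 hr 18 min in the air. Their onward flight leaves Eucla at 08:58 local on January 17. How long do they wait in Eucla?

1 hour 55 minutes

Convert departure to UTC: 00:30 − 9:30 = 15:00 UTC on Jan 16.
Add 7 hours and 18 minutes flight time → 22:18 UTC.
Eucla is UTC+8:45, so local arrival = 22:18 + 8:45 = 07:03 on Jan 17.
Layover = 08:58 − 07:03 = 1 hour 55 minutes.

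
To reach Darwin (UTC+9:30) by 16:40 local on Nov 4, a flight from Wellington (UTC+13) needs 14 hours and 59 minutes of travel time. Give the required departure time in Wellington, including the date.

05:11 on Nov 4

Target arrival in UTC: 16:40 − 9:30 = 07:10 on Nov 4.
Subtract 14 hours and 59 minutes → departure 16:11 UTC on Nov 3.
Wellington is UTC+13:00: 16:11 + 13:00 = 05:11 on Nov 4.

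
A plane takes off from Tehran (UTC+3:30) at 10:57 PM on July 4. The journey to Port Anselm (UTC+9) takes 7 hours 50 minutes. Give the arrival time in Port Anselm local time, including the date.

12:17 PM on July 5

Convert departure to UTC: 10:57 PM − 3:30 = 7:27 PM UTC on Jul 4.
Add 7 hours 50 minutes travel time → 3:17 AM UTC (Jul 5).
Port Anselm is UTC+9:00, so local arrival = 3:17 AM + 9:00 = 12:17 PM on Jul 5.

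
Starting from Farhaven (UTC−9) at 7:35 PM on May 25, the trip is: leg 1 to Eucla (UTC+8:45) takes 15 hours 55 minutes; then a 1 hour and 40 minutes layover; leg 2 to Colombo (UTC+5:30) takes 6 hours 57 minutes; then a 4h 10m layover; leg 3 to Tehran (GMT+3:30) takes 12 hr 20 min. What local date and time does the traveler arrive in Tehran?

1:07 AM on May 28

Convert departure to UTC: 7:35 PM + 9:00 = 4:35 AM UTC on May 26.
Add 15 hours 55 minutes leg 1 → 8:30 PM UTC.
Add 1 hour 40 minutes layover in Eucla → 10:10 PM UTC.
Add 6 hours 57 minutes leg 2 → 5:07 AM UTC (May 27).
Add 4 hours 10 minutes layover in Colombo → 9:17 AM UTC.
Add 12 hours and 20 minutes leg 3 → 9:37 PM UTC.
Tehran is UTC+3:30, so local arrival = 9:37 PM + 3:30 = 1:07 AM on May 28.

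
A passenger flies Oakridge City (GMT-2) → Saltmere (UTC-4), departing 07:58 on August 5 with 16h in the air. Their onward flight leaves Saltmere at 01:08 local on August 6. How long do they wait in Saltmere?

Convert departure to UTC: 07:58 + 2:00 = 09:58 UTC on Aug 5.
Add 16 hours flight time → 01:58 UTC (Aug 6).
Saltmere is UTC−4:00, so local arrival = 01:58 − 4:00 = 21:58 on Aug 5.
Layover = 01:08 − 21:58 (+1 day) = 3 hours 10 minutes.

3 hours 10 minutes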